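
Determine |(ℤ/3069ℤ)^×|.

1800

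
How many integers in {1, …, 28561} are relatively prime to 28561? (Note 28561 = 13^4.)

φ(13^4) = 13^4 − 13^3 = 28561 − 2197 = 26364.

26364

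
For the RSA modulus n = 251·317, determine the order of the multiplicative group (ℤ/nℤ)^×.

79000

For distinct primes, φ(pq) = (p−1)(q−1) = 250 × 316 = 79000.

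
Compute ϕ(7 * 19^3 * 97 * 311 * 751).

870212160000

φ(7) = 7 − 1 = 6.
φ(19^3) = 19^2·(19−1) = 361·18 = 6498.
φ(97) = 97 − 1 = 96.
φ(311) = 311 − 1 = 310.
φ(751) = 751 − 1 = 750.
Multiply: 6 · 6498 · 96 · 310 · 750 = 870212160000.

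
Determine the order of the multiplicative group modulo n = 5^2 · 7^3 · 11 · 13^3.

119246400

φ(207232025) = 207232025 · (1 − 1/5) · (1 − 1/7) · (1 − 1/11) · (1 − 1/13)
       = 207232025 · 2880/5005 = 119246400.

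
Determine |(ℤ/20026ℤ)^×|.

8640

Factor 20026: 20026 = 2 × 17 × 19 × 31.
φ(20026) = 20026 · (1 − 1/2) · (1 − 1/17) · (1 − 1/19) · (1 − 1/31)
       = 20026 · 8640/20026 = 8640.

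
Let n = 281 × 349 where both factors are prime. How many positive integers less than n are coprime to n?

φ(98069) = 98069 · (1 − 1/281) · (1 − 1/349)
       = 98069 · 97440/98069 = 97440.

97440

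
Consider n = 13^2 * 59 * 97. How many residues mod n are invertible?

868608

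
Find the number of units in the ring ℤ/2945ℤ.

2160

2945 = 5 · 19 · 31.
φ(2945) = 2945 · (1 − 1/5) · (1 − 1/19) · (1 − 1/31)
       = 2945 · 2160/2945 = 2160.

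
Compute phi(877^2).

768252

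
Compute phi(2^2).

2

φ(2^2) = 2^2 − 2^1 = 4 − 2 = 2.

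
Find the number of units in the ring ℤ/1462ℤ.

672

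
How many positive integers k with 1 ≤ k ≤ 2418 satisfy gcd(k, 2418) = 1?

First factor: 2418 = 2 · 3 · 13 · 31.
φ(2418) = 2418 · (1 − 1/2) · (1 − 1/3) · (1 − 1/13) · (1 − 1/31)
       = 2418 · 720/2418 = 720.

720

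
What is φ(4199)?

4199 = 13 · 17 · 19.
φ(4199) = 4199 · (1 − 1/13) · (1 − 1/17) · (1 − 1/19)
       = 4199 · 3456/4199 = 3456.

3456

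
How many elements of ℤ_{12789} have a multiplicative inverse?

7056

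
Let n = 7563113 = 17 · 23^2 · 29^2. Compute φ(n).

6573952

φ(7563113) = 7563113 · (1 − 1/17) · (1 − 1/23) · (1 − 1/29)
       = 7563113 · 9856/11339 = 6573952.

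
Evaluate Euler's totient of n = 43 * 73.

φ(43) = 43 − 1 = 42.
φ(73) = 73 − 1 = 72.
Multiply: 42 · 72 = 3024.

3024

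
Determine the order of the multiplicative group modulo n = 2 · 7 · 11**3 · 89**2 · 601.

φ(2) = 2 − 1 = 1.
φ(7) = 7 − 1 = 6.
φ(11^3) = 11^2·(11−1) = 121·10 = 1210.
φ(89^2) = 89^1·(89−1) = 89·88 = 7832.
φ(601) = 601 − 1 = 600.
Since φ is multiplicative, φ(88707548314) = 1 · 6 · 1210 · 7832 · 600 = 34116192000.

34116192000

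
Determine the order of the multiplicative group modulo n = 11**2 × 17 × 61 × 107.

φ(11^2) = 11^2 − 11^1 = 121 − 11 = 110.
φ(17) = 17 − 1 = 16.
φ(61) = 61 − 1 = 60.
φ(107) = 107 − 1 = 106.
Multiply: 110 · 16 · 60 · 106 = 11193600.

11193600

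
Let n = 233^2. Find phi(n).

54056

φ(233^2) = 233^1·(233−1) = 233·232 = 54056.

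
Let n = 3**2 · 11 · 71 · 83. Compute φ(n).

344400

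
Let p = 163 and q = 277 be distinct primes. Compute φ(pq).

φ(45151) = 45151 · (1 − 1/163) · (1 − 1/277)
       = 45151 · 44712/45151 = 44712.

44712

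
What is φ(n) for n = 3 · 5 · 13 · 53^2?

264576

φ(547755) = 547755 · (1 − 1/3) · (1 − 1/5) · (1 − 1/13) · (1 − 1/53)
       = 547755 · 4992/10335 = 264576.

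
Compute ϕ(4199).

First factor: 4199 = 13 · 17 · 19.
φ(4199) = 4199 · (1 − 1/13) · (1 − 1/17) · (1 − 1/19)
       = 4199 · 3456/4199 = 3456.

3456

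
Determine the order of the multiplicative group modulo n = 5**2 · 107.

2120

φ(5^2) = 5^2 − 5^1 = 25 − 5 = 20.
φ(107) = 107 − 1 = 106.
Since φ is multiplicative, φ(2675) = 20 · 106 = 2120.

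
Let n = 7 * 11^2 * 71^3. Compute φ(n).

φ(7) = 7 − 1 = 6.
φ(11^2) = 11^2 − 11^1 = 121 − 11 = 110.
φ(71^3) = 71^2·(71−1) = 5041·70 = 352870.
Multiply: 6 · 110 · 352870 = 232894200.

232894200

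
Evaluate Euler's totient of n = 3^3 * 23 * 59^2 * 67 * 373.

33270709824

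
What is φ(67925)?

First factor: 67925 = 5^2 × 11 × 13 × 19.
φ(67925) = 67925 · (1 − 1/5) · (1 − 1/11) · (1 − 1/13) · (1 − 1/19)
       = 67925 · 8640/13585 = 43200.

43200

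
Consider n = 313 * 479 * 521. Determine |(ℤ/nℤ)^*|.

77550720

φ(78111967) = 78111967 · (1 − 1/313) · (1 − 1/479) · (1 − 1/521)
       = 78111967 · 77550720/78111967 = 77550720.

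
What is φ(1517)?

1440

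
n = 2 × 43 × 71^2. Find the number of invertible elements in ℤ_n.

φ(2) = 2 − 1 = 1.
φ(43) = 43 − 1 = 42.
φ(71^2) = 71^1·(71−1) = 71·70 = 4970.
Since φ is multiplicative, φ(433526) = 1 · 42 · 4970 = 208740.

208740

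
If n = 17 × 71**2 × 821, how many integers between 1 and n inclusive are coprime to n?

φ(70357237) = 70357237 · (1 − 1/17) · (1 − 1/71) · (1 − 1/821)
       = 70357237 · 918400/990947 = 65206400.

65206400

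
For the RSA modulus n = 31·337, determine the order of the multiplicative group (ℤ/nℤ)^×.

φ(pq) = (p−1)(q−1) = 30 · 336 = 10080.

10080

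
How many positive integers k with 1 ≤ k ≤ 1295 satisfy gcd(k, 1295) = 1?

864

First factor: 1295 = 5 · 7 · 37.
φ(1295) = 1295 · (1 − 1/5) · (1 − 1/7) · (1 − 1/37)
       = 1295 · 864/1295 = 864.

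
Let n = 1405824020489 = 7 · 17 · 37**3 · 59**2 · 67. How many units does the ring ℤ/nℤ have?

1068565436928

φ(1405824020489) = 1405824020489 · (1 − 1/7) · (1 − 1/17) · (1 − 1/37) · (1 − 1/59) · (1 − 1/67)
       = 1405824020489 · 13229568/17405059 = 1068565436928.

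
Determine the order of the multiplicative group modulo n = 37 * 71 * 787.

1980720

φ(37) = 37 − 1 = 36.
φ(71) = 71 − 1 = 70.
φ(787) = 787 − 1 = 786.
Since φ is multiplicative, φ(2067449) = 36 · 70 · 786 = 1980720.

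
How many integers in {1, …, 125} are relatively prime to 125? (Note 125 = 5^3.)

100

φ(5^3) = 5^3 − 5^2 = 125 − 25 = 100.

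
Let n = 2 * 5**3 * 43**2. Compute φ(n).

180600

φ(2) = 2 − 1 = 1.
φ(5^3) = 5^3 − 5^2 = 125 − 25 = 100.
φ(43^2) = 43^2 − 43^1 = 1849 − 43 = 1806.
Since φ is multiplicative, φ(462250) = 1 · 100 · 1806 = 180600.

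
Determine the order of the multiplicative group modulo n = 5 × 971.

3880

φ(4855) = 4855 · (1 − 1/5) · (1 − 1/971)
       = 4855 · 3880/4855 = 3880.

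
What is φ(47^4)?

4775858

φ(4879681) = 4879681 · (1 − 1/47)
       = 4879681 · 46/47 = 4775858.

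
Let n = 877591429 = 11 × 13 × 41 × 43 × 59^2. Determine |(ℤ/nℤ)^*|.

φ(877591429) = 877591429 · (1 − 1/11) · (1 − 1/13) · (1 − 1/41) · (1 − 1/43) · (1 − 1/59)
       = 877591429 · 11692800/14874431 = 689875200.

689875200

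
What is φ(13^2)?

156

φ(169) = 169 · (1 − 1/13)
       = 169 · 12/13 = 156.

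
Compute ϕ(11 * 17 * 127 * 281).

φ(11) = 11 − 1 = 10.
φ(17) = 17 − 1 = 16.
φ(127) = 127 − 1 = 126.
φ(281) = 281 − 1 = 280.
Since φ is multiplicative, φ(6673469) = 10 · 16 · 126 · 280 = 5644800.

5644800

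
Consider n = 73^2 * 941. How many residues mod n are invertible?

4940640

φ(5014589) = 5014589 · (1 − 1/73) · (1 − 1/941)
       = 5014589 · 67680/68693 = 4940640.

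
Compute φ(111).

Prime factorization: 111 = 3 * 37.
φ(3) = 3 − 1 = 2.
φ(37) = 37 − 1 = 36.
φ(111) = 2 × 36 = 72.

72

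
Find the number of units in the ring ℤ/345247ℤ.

272160

First factor: 345247 = 7 × 31 × 37 × 43.
φ(7) = 7 − 1 = 6.
φ(31) = 31 − 1 = 30.
φ(37) = 37 − 1 = 36.
φ(43) = 43 − 1 = 42.
Multiply: 6 · 30 · 36 · 42 = 272160.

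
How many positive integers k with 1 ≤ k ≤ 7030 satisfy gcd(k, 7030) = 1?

2592

Prime factorization: 7030 = 2 * 5 * 19 * 37.
φ(2) = 2 − 1 = 1.
φ(5) = 5 − 1 = 4.
φ(19) = 19 − 1 = 18.
φ(37) = 37 − 1 = 36.
Since φ is multiplicative, φ(7030) = 1 · 4 · 18 · 36 = 2592.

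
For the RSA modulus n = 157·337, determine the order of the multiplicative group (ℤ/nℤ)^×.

52416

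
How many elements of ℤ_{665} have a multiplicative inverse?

432

First factor: 665 = 5 * 7 * 19.
φ(665) = 665 · (1 − 1/5) · (1 − 1/7) · (1 − 1/19)
       = 665 · 432/665 = 432.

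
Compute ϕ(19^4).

123462

φ(19^4) = 19^3·(19−1) = 6859·18 = 123462.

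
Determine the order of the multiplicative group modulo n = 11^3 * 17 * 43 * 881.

715545600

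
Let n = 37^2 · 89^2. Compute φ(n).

φ(10843849) = 10843849 · (1 − 1/37) · (1 − 1/89)
       = 10843849 · 3168/3293 = 10432224.

10432224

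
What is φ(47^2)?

2162

φ(47^2) = 47^1·(47−1) = 47·46 = 2162.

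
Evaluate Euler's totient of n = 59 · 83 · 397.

φ(1944109) = 1944109 · (1 − 1/59) · (1 − 1/83) · (1 − 1/397)
       = 1944109 · 1883376/1944109 = 1883376.

1883376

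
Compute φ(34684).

14784

Prime factorization: 34684 = 2^2 · 13 · 23 · 29.
φ(34684) = 34684 · (1 − 1/2) · (1 − 1/13) · (1 − 1/23) · (1 − 1/29)
       = 34684 · 7392/17342 = 14784.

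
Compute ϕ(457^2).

208392

φ(457^2) = 457^1·(457−1) = 457·456 = 208392.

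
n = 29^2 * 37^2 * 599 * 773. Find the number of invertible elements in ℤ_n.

499319743104

φ(29^2) = 29^2 − 29^1 = 841 − 29 = 812.
φ(37^2) = 37^1·(37−1) = 37·36 = 1332.
φ(599) = 599 − 1 = 598.
φ(773) = 773 − 1 = 772.
φ(533096412883) = 812 × 1332 × 598 × 772 = 499319743104.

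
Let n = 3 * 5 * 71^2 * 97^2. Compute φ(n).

370245120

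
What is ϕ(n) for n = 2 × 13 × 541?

6480

φ(2) = 2 − 1 = 1.
φ(13) = 13 − 1 = 12.
φ(541) = 541 − 1 = 540.
φ(14066) = 1 × 12 × 540 = 6480.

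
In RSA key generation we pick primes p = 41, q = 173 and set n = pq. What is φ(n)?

6880

φ(7093) = 7093 · (1 − 1/41) · (1 − 1/173)
       = 7093 · 6880/7093 = 6880.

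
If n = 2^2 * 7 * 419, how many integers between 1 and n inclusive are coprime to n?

5016

φ(11732) = 11732 · (1 − 1/2) · (1 − 1/7) · (1 − 1/419)
       = 11732 · 2508/5866 = 5016.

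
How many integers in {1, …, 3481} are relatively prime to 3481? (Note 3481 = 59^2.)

3422

φ(3481) = 3481 · (1 − 1/59)
       = 3481 · 58/59 = 3422.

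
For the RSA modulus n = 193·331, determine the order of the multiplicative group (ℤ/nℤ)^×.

63360

φ(193) = 193 − 1 = 192.
φ(331) = 331 − 1 = 330.
Since φ is multiplicative, φ(63883) = 192 · 330 = 63360.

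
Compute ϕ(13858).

6240

First factor: 13858 = 2 · 13^2 · 41.
φ(2) = 2 − 1 = 1.
φ(13^2) = 13^1·(13−1) = 13·12 = 156.
φ(41) = 41 − 1 = 40.
Multiply: 1 · 156 · 40 = 6240.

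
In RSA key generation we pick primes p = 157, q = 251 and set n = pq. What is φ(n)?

39000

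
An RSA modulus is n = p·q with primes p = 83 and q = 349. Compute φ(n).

28536

φ(83) = 83 − 1 = 82.
φ(349) = 349 − 1 = 348.
Since φ is multiplicative, φ(28967) = 82 · 348 = 28536.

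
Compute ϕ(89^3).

φ(89^3) = 89^2·(89−1) = 7921·88 = 697048.

697048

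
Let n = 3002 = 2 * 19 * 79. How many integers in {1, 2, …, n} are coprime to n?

φ(3002) = 3002 · (1 − 1/2) · (1 − 1/19) · (1 − 1/79)
       = 3002 · 1404/3002 = 1404.

1404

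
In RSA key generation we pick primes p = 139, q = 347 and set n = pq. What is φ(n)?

φ(48233) = 48233 · (1 − 1/139) · (1 − 1/347)
       = 48233 · 47748/48233 = 47748.

47748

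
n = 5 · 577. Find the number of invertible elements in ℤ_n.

2304

φ(5) = 5 − 1 = 4.
φ(577) = 577 − 1 = 576.
φ(2885) = 4 × 576 = 2304.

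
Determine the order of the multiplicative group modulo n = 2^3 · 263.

φ(2^3) = 2^2·(2−1) = 4·1 = 4.
φ(263) = 263 − 1 = 262.
Since φ is multiplicative, φ(2104) = 4 · 262 = 1048.

1048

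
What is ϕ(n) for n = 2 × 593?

φ(1186) = 1186 · (1 − 1/2) · (1 − 1/593)
       = 1186 · 592/1186 = 592.

592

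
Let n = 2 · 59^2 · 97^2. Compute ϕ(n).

31865664

φ(65505458) = 65505458 · (1 − 1/2) · (1 − 1/59) · (1 − 1/97)
       = 65505458 · 5568/11446 = 31865664.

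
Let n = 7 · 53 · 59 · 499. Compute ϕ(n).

9011808

φ(7) = 7 − 1 = 6.
φ(53) = 53 − 1 = 52.
φ(59) = 59 − 1 = 58.
φ(499) = 499 − 1 = 498.
Since φ is multiplicative, φ(10922611) = 6 · 52 · 58 · 498 = 9011808.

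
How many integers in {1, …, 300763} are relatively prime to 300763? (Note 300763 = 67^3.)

296274

φ(67^3) = 67^3 − 67^2 = 300763 − 4489 = 296274.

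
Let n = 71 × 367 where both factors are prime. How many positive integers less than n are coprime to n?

φ(n) = (p − 1)(q − 1) = (71−1)(367−1) = 70·366 = 25620.

25620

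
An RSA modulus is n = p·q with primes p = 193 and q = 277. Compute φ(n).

φ(193) = 193 − 1 = 192.
φ(277) = 277 − 1 = 276.
Since φ is multiplicative, φ(53461) = 192 · 276 = 52992.

52992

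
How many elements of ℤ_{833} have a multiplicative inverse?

672

Factor 833: 833 = 7^2 * 17.
φ(833) = 833 · (1 − 1/7) · (1 − 1/17)
       = 833 · 96/119 = 672.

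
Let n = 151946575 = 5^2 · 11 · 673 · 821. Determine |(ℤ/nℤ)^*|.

φ(151946575) = 151946575 · (1 − 1/5) · (1 − 1/11) · (1 − 1/673) · (1 − 1/821)
       = 151946575 · 22041600/30389315 = 110208000.

110208000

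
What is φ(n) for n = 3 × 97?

192

φ(291) = 291 · (1 − 1/3) · (1 − 1/97)
       = 291 · 192/291 = 192.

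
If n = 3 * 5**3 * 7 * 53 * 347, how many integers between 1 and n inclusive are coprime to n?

21590400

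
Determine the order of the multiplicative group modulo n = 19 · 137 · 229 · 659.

φ(19) = 19 − 1 = 18.
φ(137) = 137 − 1 = 136.
φ(229) = 229 − 1 = 228.
φ(659) = 659 − 1 = 658.
φ(392821333) = 18 × 136 × 228 × 658 = 367258752.

367258752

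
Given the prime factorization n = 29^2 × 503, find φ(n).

407624

φ(423023) = 423023 · (1 − 1/29) · (1 − 1/503)
       = 423023 · 14056/14587 = 407624.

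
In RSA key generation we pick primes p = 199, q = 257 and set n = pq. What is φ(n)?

50688

φ(n) = (p − 1)(q − 1) = (199−1)(257−1) = 198·256 = 50688.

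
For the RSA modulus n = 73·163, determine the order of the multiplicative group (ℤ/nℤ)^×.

11664

φ(n) = (p − 1)(q − 1) = (73−1)(163−1) = 72·162 = 11664.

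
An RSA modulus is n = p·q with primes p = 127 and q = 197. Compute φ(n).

For distinct primes, φ(pq) = (p−1)(q−1) = 126 × 196 = 24696.

24696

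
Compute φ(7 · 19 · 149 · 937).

14961024

φ(7) = 7 − 1 = 6.
φ(19) = 19 − 1 = 18.
φ(149) = 149 − 1 = 148.
φ(937) = 937 − 1 = 936.
φ(18568529) = 6 × 18 × 148 × 936 = 14961024.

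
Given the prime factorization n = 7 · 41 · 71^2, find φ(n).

φ(7) = 7 − 1 = 6.
φ(41) = 41 − 1 = 40.
φ(71^2) = 71^1·(71−1) = 71·70 = 4970.
φ(1446767) = 6 × 40 × 4970 = 1192800.

1192800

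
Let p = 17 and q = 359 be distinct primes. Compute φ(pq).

5728

φ(n) = (p − 1)(q − 1) = (17−1)(359−1) = 16·358 = 5728.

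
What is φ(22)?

Factor 22: 22 = 2 · 11.
φ(2) = 2 − 1 = 1.
φ(11) = 11 − 1 = 10.
φ(22) = 1 × 10 = 10.

10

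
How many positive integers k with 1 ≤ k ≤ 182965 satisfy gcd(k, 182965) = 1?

133056

First factor: 182965 = 5 × 23 × 37 × 43.
φ(182965) = 182965 · (1 − 1/5) · (1 − 1/23) · (1 − 1/37) · (1 − 1/43)
       = 182965 · 133056/182965 = 133056.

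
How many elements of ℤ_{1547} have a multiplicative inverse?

1152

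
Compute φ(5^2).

20

φ(25) = 25 · (1 − 1/5)
       = 25 · 4/5 = 20.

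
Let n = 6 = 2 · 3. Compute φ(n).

2

φ(6) = 6 · (1 − 1/2) · (1 − 1/3)
       = 6 · 2/6 = 2.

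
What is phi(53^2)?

2756

φ(53^2) = 53^1·(53−1) = 53·52 = 2756.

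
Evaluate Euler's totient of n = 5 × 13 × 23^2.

φ(34385) = 34385 · (1 − 1/5) · (1 − 1/13) · (1 − 1/23)
       = 34385 · 1056/1495 = 24288.

24288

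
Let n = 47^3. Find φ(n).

101614

φ(103823) = 103823 · (1 − 1/47)
       = 103823 · 46/47 = 101614.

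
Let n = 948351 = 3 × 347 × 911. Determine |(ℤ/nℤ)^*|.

φ(3) = 3 − 1 = 2.
φ(347) = 347 − 1 = 346.
φ(911) = 911 − 1 = 910.
Since φ is multiplicative, φ(948351) = 2 · 346 · 910 = 629720.

629720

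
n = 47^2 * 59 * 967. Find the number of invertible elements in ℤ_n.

121132536

φ(126030077) = 126030077 · (1 − 1/47) · (1 − 1/59) · (1 − 1/967)
       = 126030077 · 2577288/2681491 = 121132536.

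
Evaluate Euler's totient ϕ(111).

72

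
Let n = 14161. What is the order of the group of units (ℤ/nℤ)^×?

First factor: 14161 = 7**2 * 17**2.
φ(7^2) = 7^2 − 7^1 = 49 − 7 = 42.
φ(17^2) = 17^1·(17−1) = 17·16 = 272.
Since φ is multiplicative, φ(14161) = 42 · 272 = 11424.

11424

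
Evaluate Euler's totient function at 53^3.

φ(148877) = 148877 · (1 − 1/53)
       = 148877 · 52/53 = 146068.

146068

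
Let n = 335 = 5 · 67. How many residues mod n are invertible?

264

φ(335) = 335 · (1 − 1/5) · (1 − 1/67)
       = 335 · 264/335 = 264.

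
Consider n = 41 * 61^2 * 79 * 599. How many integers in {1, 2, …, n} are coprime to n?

6828681600

φ(41) = 41 − 1 = 40.
φ(61^2) = 61^2 − 61^1 = 3721 − 61 = 3660.
φ(79) = 79 − 1 = 78.
φ(599) = 599 − 1 = 598.
φ(7219339081) = 40 × 3660 × 78 × 598 = 6828681600.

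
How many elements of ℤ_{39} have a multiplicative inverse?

Factor 39: 39 = 3 * 13.
φ(3) = 3 − 1 = 2.
φ(13) = 13 − 1 = 12.
Multiply: 2 · 12 = 24.

24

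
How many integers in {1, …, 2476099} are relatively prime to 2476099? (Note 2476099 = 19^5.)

φ(19^5) = 19^5 − 19^4 = 2476099 − 130321 = 2345778.

2345778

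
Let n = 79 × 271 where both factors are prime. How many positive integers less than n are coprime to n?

φ(79) = 79 − 1 = 78.
φ(271) = 271 − 1 = 270.
Since φ is multiplicative, φ(21409) = 78 · 270 = 21060.

21060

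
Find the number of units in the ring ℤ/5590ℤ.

2016

Prime factorization: 5590 = 2 × 5 × 13 × 43.
φ(2) = 2 − 1 = 1.
φ(5) = 5 − 1 = 4.
φ(13) = 13 − 1 = 12.
φ(43) = 43 − 1 = 42.
Multiply: 1 · 4 · 12 · 42 = 2016.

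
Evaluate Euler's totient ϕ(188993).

148176

188993 = 7**3 × 19 × 29.
φ(188993) = 188993 · (1 − 1/7) · (1 − 1/19) · (1 − 1/29)
       = 188993 · 3024/3857 = 148176.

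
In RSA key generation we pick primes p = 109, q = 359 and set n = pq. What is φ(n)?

38664

φ(109) = 109 − 1 = 108.
φ(359) = 359 − 1 = 358.
Since φ is multiplicative, φ(39131) = 108 · 358 = 38664.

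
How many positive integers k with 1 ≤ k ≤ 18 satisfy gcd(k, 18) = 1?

18 = 2 * 3^2.
φ(2) = 2 − 1 = 1.
φ(3^2) = 3^2 − 3^1 = 9 − 3 = 6.
Since φ is multiplicative, φ(18) = 1 · 6 = 6.

6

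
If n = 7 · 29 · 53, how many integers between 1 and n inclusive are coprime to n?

φ(7) = 7 − 1 = 6.
φ(29) = 29 − 1 = 28.
φ(53) = 53 − 1 = 52.
Since φ is multiplicative, φ(10759) = 6 · 28 · 52 = 8736.

8736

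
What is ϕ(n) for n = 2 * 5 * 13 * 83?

3936

φ(10790) = 10790 · (1 − 1/2) · (1 − 1/5) · (1 − 1/13) · (1 − 1/83)
       = 10790 · 3936/10790 = 3936.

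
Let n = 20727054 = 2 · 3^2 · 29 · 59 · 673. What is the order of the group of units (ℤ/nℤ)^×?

6547968

φ(2) = 2 − 1 = 1.
φ(3^2) = 3^2 − 3^1 = 9 − 3 = 6.
φ(29) = 29 − 1 = 28.
φ(59) = 59 − 1 = 58.
φ(673) = 673 − 1 = 672.
Multiply: 1 · 6 · 28 · 58 · 672 = 6547968.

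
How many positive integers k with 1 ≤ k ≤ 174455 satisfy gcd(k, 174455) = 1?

First factor: 174455 = 5 * 23 * 37 * 41.
φ(5) = 5 − 1 = 4.
φ(23) = 23 − 1 = 22.
φ(37) = 37 − 1 = 36.
φ(41) = 41 − 1 = 40.
Since φ is multiplicative, φ(174455) = 4 · 22 · 36 · 40 = 126720.

126720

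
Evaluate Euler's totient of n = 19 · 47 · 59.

48024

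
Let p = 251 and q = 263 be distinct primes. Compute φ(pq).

65500

φ(66013) = 66013 · (1 − 1/251) · (1 − 1/263)
       = 66013 · 65500/66013 = 65500.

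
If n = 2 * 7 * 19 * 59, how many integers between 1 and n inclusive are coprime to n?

φ(2) = 2 − 1 = 1.
φ(7) = 7 − 1 = 6.
φ(19) = 19 − 1 = 18.
φ(59) = 59 − 1 = 58.
Multiply: 1 · 6 · 18 · 58 = 6264.

6264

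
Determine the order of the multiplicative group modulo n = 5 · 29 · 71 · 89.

φ(916255) = 916255 · (1 − 1/5) · (1 − 1/29) · (1 − 1/71) · (1 − 1/89)
       = 916255 · 689920/916255 = 689920.

689920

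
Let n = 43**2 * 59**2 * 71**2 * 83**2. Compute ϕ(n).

φ(43^2) = 43^2 − 43^1 = 1849 − 43 = 1806.
φ(59^2) = 59^1·(59−1) = 59·58 = 3422.
φ(71^2) = 71^1·(71−1) = 71·70 = 4970.
φ(83^2) = 83^2 − 83^1 = 6889 − 83 = 6806.
φ(223518676192681) = 1806 × 3422 × 4970 × 6806 = 209048032608240.

209048032608240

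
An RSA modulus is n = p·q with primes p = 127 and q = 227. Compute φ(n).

28476

φ(127) = 127 − 1 = 126.
φ(227) = 227 − 1 = 226.
Since φ is multiplicative, φ(28829) = 126 · 226 = 28476.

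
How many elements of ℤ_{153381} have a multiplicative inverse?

94080

Factor 153381: 153381 = 3 * 29 * 41 * 43.
φ(3) = 3 − 1 = 2.
φ(29) = 29 − 1 = 28.
φ(41) = 41 − 1 = 40.
φ(43) = 43 − 1 = 42.
Since φ is multiplicative, φ(153381) = 2 · 28 · 40 · 42 = 94080.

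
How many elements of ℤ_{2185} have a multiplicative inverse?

1584

2185 = 5 · 19 · 23.
φ(2185) = 2185 · (1 − 1/5) · (1 − 1/19) · (1 − 1/23)
       = 2185 · 1584/2185 = 1584.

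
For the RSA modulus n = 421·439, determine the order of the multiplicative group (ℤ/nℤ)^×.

183960

φ(421) = 421 − 1 = 420.
φ(439) = 439 − 1 = 438.
Multiply: 420 · 438 = 183960.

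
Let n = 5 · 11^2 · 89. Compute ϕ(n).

φ(5) = 5 − 1 = 4.
φ(11^2) = 11^2 − 11^1 = 121 − 11 = 110.
φ(89) = 89 − 1 = 88.
Since φ is multiplicative, φ(53845) = 4 · 110 · 88 = 38720.

38720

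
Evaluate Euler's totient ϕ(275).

200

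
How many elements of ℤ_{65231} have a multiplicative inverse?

60480

Prime factorization: 65231 = 37 × 41 × 43.
φ(37) = 37 − 1 = 36.
φ(41) = 41 − 1 = 40.
φ(43) = 43 − 1 = 42.
Since φ is multiplicative, φ(65231) = 36 · 40 · 42 = 60480.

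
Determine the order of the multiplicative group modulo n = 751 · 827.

619500

φ(621077) = 621077 · (1 − 1/751) · (1 − 1/827)
       = 621077 · 619500/621077 = 619500.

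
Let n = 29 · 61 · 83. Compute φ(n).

137760

φ(146827) = 146827 · (1 − 1/29) · (1 − 1/61) · (1 − 1/83)
       = 146827 · 137760/146827 = 137760.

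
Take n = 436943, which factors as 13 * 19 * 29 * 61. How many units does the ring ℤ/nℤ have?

φ(13) = 13 − 1 = 12.
φ(19) = 19 − 1 = 18.
φ(29) = 29 − 1 = 28.
φ(61) = 61 − 1 = 60.
Since φ is multiplicative, φ(436943) = 12 · 18 · 28 · 60 = 362880.

362880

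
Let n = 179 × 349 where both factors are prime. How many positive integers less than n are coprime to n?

61944

φ(179) = 179 − 1 = 178.
φ(349) = 349 − 1 = 348.
φ(62471) = 178 × 348 = 61944.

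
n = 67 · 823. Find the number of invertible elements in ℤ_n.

54252

φ(55141) = 55141 · (1 − 1/67) · (1 − 1/823)
       = 55141 · 54252/55141 = 54252.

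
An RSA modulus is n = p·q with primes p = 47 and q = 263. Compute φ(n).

12052

φ(12361) = 12361 · (1 − 1/47) · (1 − 1/263)
       = 12361 · 12052/12361 = 12052.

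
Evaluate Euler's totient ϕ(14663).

12600

Factor 14663: 14663 = 11 · 31 · 43.
φ(14663) = 14663 · (1 − 1/11) · (1 − 1/31) · (1 − 1/43)
       = 14663 · 12600/14663 = 12600.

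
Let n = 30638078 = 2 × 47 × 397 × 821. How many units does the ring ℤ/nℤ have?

14937120

φ(2) = 2 − 1 = 1.
φ(47) = 47 − 1 = 46.
φ(397) = 397 − 1 = 396.
φ(821) = 821 − 1 = 820.
Multiply: 1 · 46 · 396 · 820 = 14937120.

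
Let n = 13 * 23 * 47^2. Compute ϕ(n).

φ(13) = 13 − 1 = 12.
φ(23) = 23 − 1 = 22.
φ(47^2) = 47^2 − 47^1 = 2209 − 47 = 2162.
Since φ is multiplicative, φ(660491) = 12 · 22 · 2162 = 570768.

570768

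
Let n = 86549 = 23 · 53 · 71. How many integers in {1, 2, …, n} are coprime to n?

80080

φ(23) = 23 − 1 = 22.
φ(53) = 53 − 1 = 52.
φ(71) = 71 − 1 = 70.
φ(86549) = 22 × 52 × 70 = 80080.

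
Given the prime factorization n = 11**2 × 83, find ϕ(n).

φ(10043) = 10043 · (1 − 1/11) · (1 − 1/83)
       = 10043 · 820/913 = 9020.

9020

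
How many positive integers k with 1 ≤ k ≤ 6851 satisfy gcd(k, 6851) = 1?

5760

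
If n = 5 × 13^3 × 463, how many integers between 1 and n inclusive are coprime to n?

φ(5086055) = 5086055 · (1 − 1/5) · (1 − 1/13) · (1 − 1/463)
       = 5086055 · 22176/30095 = 3747744.

3747744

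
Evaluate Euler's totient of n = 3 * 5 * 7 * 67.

3168

φ(7035) = 7035 · (1 − 1/3) · (1 − 1/5) · (1 − 1/7) · (1 − 1/67)
       = 7035 · 3168/7035 = 3168.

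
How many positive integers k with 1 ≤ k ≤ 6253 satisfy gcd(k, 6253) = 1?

5616

Factor 6253: 6253 = 13^2 * 37.
φ(13^2) = 13^1·(13−1) = 13·12 = 156.
φ(37) = 37 − 1 = 36.
Multiply: 156 · 36 = 5616.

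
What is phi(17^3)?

4624

φ(17^3) = 17^3 − 17^2 = 4913 − 289 = 4624.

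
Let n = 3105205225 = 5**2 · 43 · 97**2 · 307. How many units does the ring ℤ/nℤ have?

φ(3105205225) = 3105205225 · (1 − 1/5) · (1 − 1/43) · (1 − 1/97) · (1 − 1/307)
       = 3105205225 · 4935168/6402485 = 2393556480.

2393556480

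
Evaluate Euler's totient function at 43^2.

1806

φ(43^2) = 43^1·(43−1) = 43·42 = 1806.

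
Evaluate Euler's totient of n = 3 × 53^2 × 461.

2535520

φ(3) = 3 − 1 = 2.
φ(53^2) = 53^2 − 53^1 = 2809 − 53 = 2756.
φ(461) = 461 − 1 = 460.
Multiply: 2 · 2756 · 460 = 2535520.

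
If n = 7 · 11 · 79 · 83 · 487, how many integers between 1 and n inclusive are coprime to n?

φ(245880943) = 245880943 · (1 − 1/7) · (1 − 1/11) · (1 − 1/79) · (1 − 1/83) · (1 − 1/487)
       = 245880943 · 186507360/245880943 = 186507360.

186507360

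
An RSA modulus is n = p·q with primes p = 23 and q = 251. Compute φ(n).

5500

φ(n) = (p − 1)(q − 1) = (23−1)(251−1) = 22·250 = 5500.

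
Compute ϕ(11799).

7128

First factor: 11799 = 3**3 · 19 · 23.
φ(11799) = 11799 · (1 − 1/3) · (1 − 1/19) · (1 − 1/23)
       = 11799 · 792/1311 = 7128.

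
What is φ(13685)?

Factor 13685: 13685 = 5 * 7 * 17 * 23.
φ(13685) = 13685 · (1 − 1/5) · (1 − 1/7) · (1 − 1/17) · (1 − 1/23)
       = 13685 · 8448/13685 = 8448.

8448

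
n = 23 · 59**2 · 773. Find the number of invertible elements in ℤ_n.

58119248

φ(23) = 23 − 1 = 22.
φ(59^2) = 59^2 − 59^1 = 3481 − 59 = 3422.
φ(773) = 773 − 1 = 772.
φ(61888699) = 22 × 3422 × 772 = 58119248.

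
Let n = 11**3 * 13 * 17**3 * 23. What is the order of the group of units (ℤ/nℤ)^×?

1477090560

φ(1955221697) = 1955221697 · (1 − 1/11) · (1 − 1/13) · (1 − 1/17) · (1 − 1/23)
       = 1955221697 · 42240/55913 = 1477090560.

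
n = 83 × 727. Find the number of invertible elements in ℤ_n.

φ(60341) = 60341 · (1 − 1/83) · (1 − 1/727)
       = 60341 · 59532/60341 = 59532.

59532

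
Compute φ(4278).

1320

4278 = 2 × 3 × 23 × 31.
φ(2) = 2 − 1 = 1.
φ(3) = 3 − 1 = 2.
φ(23) = 23 − 1 = 22.
φ(31) = 31 − 1 = 30.
Since φ is multiplicative, φ(4278) = 1 · 2 · 22 · 30 = 1320.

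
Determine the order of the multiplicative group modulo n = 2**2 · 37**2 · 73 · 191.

φ(2^2) = 2^1·(2−1) = 2·1 = 2.
φ(37^2) = 37^2 − 37^1 = 1369 − 37 = 1332.
φ(73) = 73 − 1 = 72.
φ(191) = 191 − 1 = 190.
Multiply: 2 · 1332 · 72 · 190 = 36443520.

36443520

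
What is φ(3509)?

3080

Prime factorization: 3509 = 11^2 × 29.
φ(11^2) = 11^2 − 11^1 = 121 − 11 = 110.
φ(29) = 29 − 1 = 28.
Multiply: 110 · 28 = 3080.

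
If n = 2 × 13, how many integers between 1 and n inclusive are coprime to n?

12

φ(26) = 26 · (1 − 1/2) · (1 − 1/13)
       = 26 · 12/26 = 12.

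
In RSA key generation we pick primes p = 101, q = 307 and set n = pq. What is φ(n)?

30600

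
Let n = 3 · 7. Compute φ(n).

φ(3) = 3 − 1 = 2.
φ(7) = 7 − 1 = 6.
φ(21) = 2 × 6 = 12.

12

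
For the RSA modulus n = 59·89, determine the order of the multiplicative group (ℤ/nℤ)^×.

φ(5251) = 5251 · (1 − 1/59) · (1 − 1/89)
       = 5251 · 5104/5251 = 5104.

5104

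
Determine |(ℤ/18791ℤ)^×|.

16632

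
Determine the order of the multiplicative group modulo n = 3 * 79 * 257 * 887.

35383296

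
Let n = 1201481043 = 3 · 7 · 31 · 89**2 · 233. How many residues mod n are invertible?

φ(1201481043) = 1201481043 · (1 − 1/3) · (1 − 1/7) · (1 − 1/31) · (1 − 1/89) · (1 − 1/233)
       = 1201481043 · 7349760/13499787 = 654128640.

654128640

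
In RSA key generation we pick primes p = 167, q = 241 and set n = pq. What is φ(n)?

39840

φ(167) = 167 − 1 = 166.
φ(241) = 241 − 1 = 240.
Since φ is multiplicative, φ(40247) = 166 · 240 = 39840.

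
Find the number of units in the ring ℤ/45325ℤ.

30240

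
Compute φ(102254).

Factor 102254: 102254 = 2 · 29 · 41 · 43.
φ(102254) = 102254 · (1 − 1/2) · (1 − 1/29) · (1 − 1/41) · (1 − 1/43)
       = 102254 · 47040/102254 = 47040.

47040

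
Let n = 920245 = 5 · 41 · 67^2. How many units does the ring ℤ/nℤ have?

707520

φ(5) = 5 − 1 = 4.
φ(41) = 41 − 1 = 40.
φ(67^2) = 67^2 − 67^1 = 4489 − 67 = 4422.
Multiply: 4 · 40 · 4422 = 707520.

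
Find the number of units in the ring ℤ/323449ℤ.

258720

First factor: 323449 = 7^3 · 23 · 41.
φ(7^3) = 7^3 − 7^2 = 343 − 49 = 294.
φ(23) = 23 − 1 = 22.
φ(41) = 41 − 1 = 40.
Multiply: 294 · 22 · 40 = 258720.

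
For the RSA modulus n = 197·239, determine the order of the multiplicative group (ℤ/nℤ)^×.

φ(n) = (p − 1)(q − 1) = (197−1)(239−1) = 196·238 = 46648.

46648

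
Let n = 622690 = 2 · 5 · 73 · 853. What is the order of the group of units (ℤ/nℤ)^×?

φ(622690) = 622690 · (1 − 1/2) · (1 − 1/5) · (1 − 1/73) · (1 − 1/853)
       = 622690 · 245376/622690 = 245376.

245376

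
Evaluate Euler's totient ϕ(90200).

32000

Factor 90200: 90200 = 2**3 * 5**2 * 11 * 41.
φ(90200) = 90200 · (1 − 1/2) · (1 − 1/5) · (1 − 1/11) · (1 − 1/41)
       = 90200 · 1600/4510 = 32000.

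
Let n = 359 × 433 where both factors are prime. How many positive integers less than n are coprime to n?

φ(pq) = (p−1)(q−1) = 358 · 432 = 154656.

154656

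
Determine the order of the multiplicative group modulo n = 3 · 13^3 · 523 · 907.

φ(3) = 3 − 1 = 2.
φ(13^3) = 13^3 − 13^2 = 2197 − 169 = 2028.
φ(523) = 523 − 1 = 522.
φ(907) = 907 − 1 = 906.
φ(3126513351) = 2 × 2028 × 522 × 906 = 1918212192.

1918212192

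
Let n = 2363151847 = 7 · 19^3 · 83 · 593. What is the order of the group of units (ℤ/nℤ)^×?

1892633472

φ(7) = 7 − 1 = 6.
φ(19^3) = 19^2·(19−1) = 361·18 = 6498.
φ(83) = 83 − 1 = 82.
φ(593) = 593 − 1 = 592.
Since φ is multiplicative, φ(2363151847) = 6 · 6498 · 82 · 592 = 1892633472.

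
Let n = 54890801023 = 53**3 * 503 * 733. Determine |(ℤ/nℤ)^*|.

53674731552

φ(53^3) = 53^3 − 53^2 = 148877 − 2809 = 146068.
φ(503) = 503 − 1 = 502.
φ(733) = 733 − 1 = 732.
φ(54890801023) = 146068 × 502 × 732 = 53674731552.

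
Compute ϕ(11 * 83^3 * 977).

φ(6144994889) = 6144994889 · (1 − 1/11) · (1 − 1/83) · (1 − 1/977)
       = 6144994889 · 800320/892001 = 5513404480.

5513404480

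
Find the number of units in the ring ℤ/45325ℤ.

30240

45325 = 5^2 * 7^2 * 37.
φ(45325) = 45325 · (1 − 1/5) · (1 − 1/7) · (1 − 1/37)
       = 45325 · 864/1295 = 30240.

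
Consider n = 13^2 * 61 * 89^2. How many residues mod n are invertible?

φ(81657589) = 81657589 · (1 − 1/13) · (1 − 1/61) · (1 − 1/89)
       = 81657589 · 63360/70577 = 73307520.

73307520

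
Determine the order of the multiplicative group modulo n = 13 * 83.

984

φ(1079) = 1079 · (1 − 1/13) · (1 − 1/83)
       = 1079 · 984/1079 = 984.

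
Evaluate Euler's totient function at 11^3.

1210

φ(11^3) = 11^3 − 11^2 = 1331 − 121 = 1210.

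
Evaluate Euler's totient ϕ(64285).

64285 = 5 × 13 × 23 × 43.
φ(64285) = 64285 · (1 − 1/5) · (1 − 1/13) · (1 − 1/23) · (1 − 1/43)
       = 64285 · 44352/64285 = 44352.

44352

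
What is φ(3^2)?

6

φ(3^2) = 3^2 − 3^1 = 9 − 3 = 6.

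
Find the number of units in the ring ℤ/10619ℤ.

First factor: 10619 = 7 × 37 × 41.
φ(10619) = 10619 · (1 − 1/7) · (1 − 1/37) · (1 − 1/41)
       = 10619 · 8640/10619 = 8640.

8640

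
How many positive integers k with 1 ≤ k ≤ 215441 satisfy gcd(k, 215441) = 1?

Factor 215441: 215441 = 17 · 19 · 23 · 29.
φ(17) = 17 − 1 = 16.
φ(19) = 19 − 1 = 18.
φ(23) = 23 − 1 = 22.
φ(29) = 29 − 1 = 28.
Multiply: 16 · 18 · 22 · 28 = 177408.

177408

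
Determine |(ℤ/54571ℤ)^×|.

48400

First factor: 54571 = 11^3 · 41.
φ(54571) = 54571 · (1 − 1/11) · (1 − 1/41)
       = 54571 · 400/451 = 48400.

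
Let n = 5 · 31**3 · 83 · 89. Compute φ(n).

φ(5) = 5 − 1 = 4.
φ(31^3) = 31^3 − 31^2 = 29791 − 961 = 28830.
φ(83) = 83 − 1 = 82.
φ(89) = 89 − 1 = 88.
φ(1100330585) = 4 × 28830 × 82 × 88 = 832149120.

832149120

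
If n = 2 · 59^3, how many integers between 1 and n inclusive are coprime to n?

201898

φ(2) = 2 − 1 = 1.
φ(59^3) = 59^2·(59−1) = 3481·58 = 201898.
Since φ is multiplicative, φ(410758) = 1 · 201898 = 201898.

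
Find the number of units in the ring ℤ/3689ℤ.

2880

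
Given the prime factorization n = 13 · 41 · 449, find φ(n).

215040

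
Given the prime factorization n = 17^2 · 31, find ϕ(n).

φ(8959) = 8959 · (1 − 1/17) · (1 − 1/31)
       = 8959 · 480/527 = 8160.

8160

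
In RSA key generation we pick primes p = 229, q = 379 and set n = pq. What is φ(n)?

86184

φ(pq) = (p−1)(q−1) = 228 · 378 = 86184.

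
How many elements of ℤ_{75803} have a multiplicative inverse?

Factor 75803: 75803 = 7^3 · 13 · 17.
φ(7^3) = 7^3 − 7^2 = 343 − 49 = 294.
φ(13) = 13 − 1 = 12.
φ(17) = 17 − 1 = 16.
Since φ is multiplicative, φ(75803) = 294 · 12 · 16 = 56448.

56448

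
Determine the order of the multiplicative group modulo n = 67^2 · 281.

φ(1261409) = 1261409 · (1 − 1/67) · (1 − 1/281)
       = 1261409 · 18480/18827 = 1238160.

1238160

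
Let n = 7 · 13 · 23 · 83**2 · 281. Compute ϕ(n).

3018597120

φ(7) = 7 − 1 = 6.
φ(13) = 13 − 1 = 12.
φ(23) = 23 − 1 = 22.
φ(83^2) = 83^2 − 83^1 = 6889 − 83 = 6806.
φ(281) = 281 − 1 = 280.
φ(4051648237) = 6 × 12 × 22 × 6806 × 280 = 3018597120.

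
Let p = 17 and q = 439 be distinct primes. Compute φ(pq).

7008

φ(17) = 17 − 1 = 16.
φ(439) = 439 − 1 = 438.
φ(7463) = 16 × 438 = 7008.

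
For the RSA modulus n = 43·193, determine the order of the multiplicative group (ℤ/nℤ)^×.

φ(pq) = (p−1)(q−1) = 42 · 192 = 8064.

8064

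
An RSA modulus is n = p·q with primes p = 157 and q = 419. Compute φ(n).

65208

φ(157) = 157 − 1 = 156.
φ(419) = 419 − 1 = 418.
Since φ is multiplicative, φ(65783) = 156 · 418 = 65208.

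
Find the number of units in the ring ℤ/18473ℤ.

14112

18473 = 7^2 × 13 × 29.
φ(18473) = 18473 · (1 − 1/7) · (1 − 1/13) · (1 − 1/29)
       = 18473 · 2016/2639 = 14112.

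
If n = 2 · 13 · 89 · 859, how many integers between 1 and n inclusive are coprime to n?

906048

φ(2) = 2 − 1 = 1.
φ(13) = 13 − 1 = 12.
φ(89) = 89 − 1 = 88.
φ(859) = 859 − 1 = 858.
φ(1987726) = 1 × 12 × 88 × 858 = 906048.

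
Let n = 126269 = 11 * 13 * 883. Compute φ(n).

105840

φ(11) = 11 − 1 = 10.
φ(13) = 13 − 1 = 12.
φ(883) = 883 − 1 = 882.
φ(126269) = 10 × 12 × 882 = 105840.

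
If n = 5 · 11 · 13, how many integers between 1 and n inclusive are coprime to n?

480

φ(5) = 5 − 1 = 4.
φ(11) = 11 − 1 = 10.
φ(13) = 13 − 1 = 12.
Multiply: 4 · 10 · 12 = 480.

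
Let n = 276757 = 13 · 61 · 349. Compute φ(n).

250560

φ(276757) = 276757 · (1 − 1/13) · (1 − 1/61) · (1 − 1/349)
       = 276757 · 250560/276757 = 250560.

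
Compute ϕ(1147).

1080

First factor: 1147 = 31 · 37.
φ(1147) = 1147 · (1 − 1/31) · (1 − 1/37)
       = 1147 · 1080/1147 = 1080.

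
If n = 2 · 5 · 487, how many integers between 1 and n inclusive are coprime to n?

1944

φ(4870) = 4870 · (1 − 1/2) · (1 − 1/5) · (1 − 1/487)
       = 4870 · 1944/4870 = 1944.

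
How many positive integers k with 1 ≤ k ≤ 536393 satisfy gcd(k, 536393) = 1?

435600

First factor: 536393 = 11^3 · 13 · 31.
φ(536393) = 536393 · (1 − 1/11) · (1 − 1/13) · (1 − 1/31)
       = 536393 · 3600/4433 = 435600.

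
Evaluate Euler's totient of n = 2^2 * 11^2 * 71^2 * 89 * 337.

32329651200

φ(2^2) = 2^1·(2−1) = 2·1 = 2.
φ(11^2) = 11^2 − 11^1 = 121 − 11 = 110.
φ(71^2) = 71^2 − 71^1 = 5041 − 71 = 4970.
φ(89) = 89 − 1 = 88.
φ(337) = 337 − 1 = 336.
φ(73178241092) = 2 × 110 × 4970 × 88 × 336 = 32329651200.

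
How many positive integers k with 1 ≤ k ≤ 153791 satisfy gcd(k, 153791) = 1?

Factor 153791: 153791 = 11^2 · 31 · 41.
φ(11^2) = 11^1·(11−1) = 11·10 = 110.
φ(31) = 31 − 1 = 30.
φ(41) = 41 − 1 = 40.
Multiply: 110 · 30 · 40 = 132000.

132000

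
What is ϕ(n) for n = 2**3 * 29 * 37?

4032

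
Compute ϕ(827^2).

φ(827^2) = 827^2 − 827^1 = 683929 − 827 = 683102.

683102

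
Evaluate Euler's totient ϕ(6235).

4704

6235 = 5 · 29 · 43.
φ(6235) = 6235 · (1 − 1/5) · (1 − 1/29) · (1 − 1/43)
       = 6235 · 4704/6235 = 4704.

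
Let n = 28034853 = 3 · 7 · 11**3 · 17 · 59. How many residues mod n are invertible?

φ(3) = 3 − 1 = 2.
φ(7) = 7 − 1 = 6.
φ(11^3) = 11^2·(11−1) = 121·10 = 1210.
φ(17) = 17 − 1 = 16.
φ(59) = 59 − 1 = 58.
Multiply: 2 · 6 · 1210 · 16 · 58 = 13474560.

13474560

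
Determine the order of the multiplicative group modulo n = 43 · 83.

3444

φ(3569) = 3569 · (1 − 1/43) · (1 − 1/83)
       = 3569 · 3444/3569 = 3444.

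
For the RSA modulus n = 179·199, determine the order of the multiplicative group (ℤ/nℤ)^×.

φ(n) = (p − 1)(q − 1) = (179−1)(199−1) = 178·198 = 35244.

35244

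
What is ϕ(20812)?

9240

20812 = 2^2 * 11^2 * 43.
φ(20812) = 20812 · (1 − 1/2) · (1 − 1/11) · (1 − 1/43)
       = 20812 · 420/946 = 9240.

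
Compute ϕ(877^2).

φ(769129) = 769129 · (1 − 1/877)
       = 769129 · 876/877 = 768252.

768252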